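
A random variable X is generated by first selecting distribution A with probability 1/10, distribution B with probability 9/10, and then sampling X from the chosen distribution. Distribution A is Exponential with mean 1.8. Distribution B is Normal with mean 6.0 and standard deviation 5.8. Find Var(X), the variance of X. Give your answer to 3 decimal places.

32.188

Per component, A: μ=1.8, E[X²]=6.48; B: μ=6, E[X²]=69.64.
E[X] = 0.1·1.8 + 0.9·6 = 5.58.
E[X²] = 0.1·6.48 + 0.9·69.64 = 63.324.
Var(X) = E[X²] − (E[X])² = 63.324 − 31.1364 = 32.1876.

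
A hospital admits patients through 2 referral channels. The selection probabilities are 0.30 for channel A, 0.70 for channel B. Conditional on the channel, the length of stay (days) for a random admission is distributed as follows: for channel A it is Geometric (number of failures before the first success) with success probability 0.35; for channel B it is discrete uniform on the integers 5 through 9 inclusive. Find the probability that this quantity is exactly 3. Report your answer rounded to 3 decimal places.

Conditional on each channel, P(X = 3): A: 0.0961188; B: 0.
By total probability, P(X = 3) = 0.3·0.0961188 + 0.7·0 = 0.0288356.

0.029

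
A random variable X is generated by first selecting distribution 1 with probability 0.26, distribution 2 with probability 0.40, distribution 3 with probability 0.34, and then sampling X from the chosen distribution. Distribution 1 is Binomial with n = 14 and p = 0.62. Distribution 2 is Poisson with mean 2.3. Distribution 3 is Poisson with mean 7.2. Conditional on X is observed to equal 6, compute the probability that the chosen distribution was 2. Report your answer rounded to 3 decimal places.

0.108

Likelihoods P(X=6 | ·): 1: 0.0741608; 2: 0.0206138; 3: 0.144458.
Posterior ∝ prior × likelihood. Numerator for 2: 0.4·0.0206138 = 0.0082455.
Normalizing constant: 0.26·0.0741608 + 0.4·0.0206138 + 0.34·0.144458 = 0.0766431.
P(2 | observation) = 0.0082455 / 0.0766431 = 0.107583.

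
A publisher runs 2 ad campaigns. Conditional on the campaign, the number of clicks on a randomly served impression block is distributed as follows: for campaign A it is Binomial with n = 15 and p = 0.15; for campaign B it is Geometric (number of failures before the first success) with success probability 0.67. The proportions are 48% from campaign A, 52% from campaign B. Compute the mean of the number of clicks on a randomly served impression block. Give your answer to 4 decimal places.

Component means — A: 2.25; B: 0.492537.
E[X] = 0.48·2.25 + 0.52·0.492537 = 1.33612.

1.3361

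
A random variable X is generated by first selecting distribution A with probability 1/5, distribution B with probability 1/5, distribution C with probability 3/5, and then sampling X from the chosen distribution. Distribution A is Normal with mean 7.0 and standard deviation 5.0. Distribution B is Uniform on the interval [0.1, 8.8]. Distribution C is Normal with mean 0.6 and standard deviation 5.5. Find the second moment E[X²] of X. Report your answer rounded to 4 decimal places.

38.3880

For each component E[X²] = Var + (mean)², giving A: 74; B: 26.11; C: 30.61.
Overall E[X²] = 0.2·74 + 0.2·26.11 + 0.6·30.61 = 38.388.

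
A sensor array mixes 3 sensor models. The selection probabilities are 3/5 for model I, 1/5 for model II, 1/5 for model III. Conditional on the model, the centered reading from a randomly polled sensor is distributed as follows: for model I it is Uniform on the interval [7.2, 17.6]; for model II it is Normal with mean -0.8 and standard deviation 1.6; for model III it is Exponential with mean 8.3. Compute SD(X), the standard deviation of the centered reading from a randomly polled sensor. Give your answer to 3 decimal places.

6.778

Per component, I: μ=12.4, E[X²]=162.773; II: μ=-0.8, E[X²]=3.2; III: μ=8.3, E[X²]=137.78.
E[X] = 0.6·12.4 + 0.2·-0.8 + 0.2·8.3 = 8.94.
E[X²] = 0.6·162.773 + 0.2·3.2 + 0.2·137.78 = 125.86.
Var(X) = E[X²] − (E[X])² = 125.86 − 79.9236 = 45.9364.
SD(X) = √45.9364 = 6.77764.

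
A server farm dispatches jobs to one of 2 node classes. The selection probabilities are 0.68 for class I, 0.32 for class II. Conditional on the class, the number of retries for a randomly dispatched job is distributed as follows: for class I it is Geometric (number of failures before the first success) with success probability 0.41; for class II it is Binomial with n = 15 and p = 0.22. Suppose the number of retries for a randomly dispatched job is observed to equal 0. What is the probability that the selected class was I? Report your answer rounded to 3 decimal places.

Likelihoods P(X=0 | ·): I: 0.41; II: 0.0240668.
Posterior ∝ prior × likelihood. Numerator for I: 0.68·0.41 = 0.2788.
Normalizing constant: 0.68·0.41 + 0.32·0.0240668 = 0.286501.
P(I | observation) = 0.2788 / 0.286501 = 0.973119.

0.973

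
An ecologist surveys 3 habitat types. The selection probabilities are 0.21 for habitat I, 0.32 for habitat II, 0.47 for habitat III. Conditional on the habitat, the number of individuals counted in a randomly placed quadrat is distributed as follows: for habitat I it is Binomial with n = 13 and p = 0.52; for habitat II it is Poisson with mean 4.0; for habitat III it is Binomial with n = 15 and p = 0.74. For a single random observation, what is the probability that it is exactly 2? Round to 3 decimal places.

Conditional on each habitat, P(X = 2): I: 0.00657287; II: 0.146525; III: 1.42661e-06.
By total probability, P(X = 2) = 0.21·0.00657287 + 0.32·0.146525 + 0.47·1.42661e-06 = 0.048269.

0.048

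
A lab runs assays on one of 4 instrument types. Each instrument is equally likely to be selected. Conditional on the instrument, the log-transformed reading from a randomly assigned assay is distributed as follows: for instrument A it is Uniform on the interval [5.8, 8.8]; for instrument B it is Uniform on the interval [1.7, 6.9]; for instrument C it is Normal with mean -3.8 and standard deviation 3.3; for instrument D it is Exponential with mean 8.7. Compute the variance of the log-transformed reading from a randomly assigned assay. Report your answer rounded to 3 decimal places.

45.858

Per component, A: μ=7.3, E[X²]=54.04; B: μ=4.3, E[X²]=20.7433; C: μ=-3.8, E[X²]=25.33; D: μ=8.7, E[X²]=151.38.
E[X] = 0.25·7.3 + 0.25·4.3 + 0.25·-3.8 + 0.25·8.7 = 4.125.
E[X²] = 0.25·54.04 + 0.25·20.7433 + 0.25·25.33 + 0.25·151.38 = 62.8733.
Var(X) = E[X²] − (E[X])² = 62.8733 − 17.0156 = 45.8577.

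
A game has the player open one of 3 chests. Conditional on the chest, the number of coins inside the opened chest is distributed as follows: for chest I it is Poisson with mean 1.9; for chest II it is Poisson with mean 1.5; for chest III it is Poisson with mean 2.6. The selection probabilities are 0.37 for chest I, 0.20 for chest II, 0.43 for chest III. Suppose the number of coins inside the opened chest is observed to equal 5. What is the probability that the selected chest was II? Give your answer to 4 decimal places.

Likelihoods P(X=5 | ·): I: 0.0308622; II: 0.01412; III: 0.0735394.
Posterior ∝ prior × likelihood. Numerator for II: 0.2·0.01412 = 0.00282399.
Normalizing constant: 0.37·0.0308622 + 0.2·0.01412 + 0.43·0.0735394 = 0.0458649.
P(II | observation) = 0.00282399 / 0.0458649 = 0.0615719.

0.0616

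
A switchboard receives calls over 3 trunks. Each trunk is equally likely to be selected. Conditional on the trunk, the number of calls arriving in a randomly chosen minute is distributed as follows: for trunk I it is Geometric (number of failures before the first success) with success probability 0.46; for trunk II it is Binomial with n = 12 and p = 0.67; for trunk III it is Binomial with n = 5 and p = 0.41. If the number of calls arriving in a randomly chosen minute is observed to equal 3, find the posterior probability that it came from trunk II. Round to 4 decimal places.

0.0097

Likelihoods P(X=3 | ·): I: 0.0724334; II: 0.00307095; III: 0.239914.
Posterior ∝ prior × likelihood. Numerator for II: 0.333333·0.00307095 = 0.00102365.
Normalizing constant: 0.333333·0.0724334 + 0.333333·0.00307095 + 0.333333·0.239914 = 0.105139.
P(II | observation) = 0.00102365 / 0.105139 = 0.00973611.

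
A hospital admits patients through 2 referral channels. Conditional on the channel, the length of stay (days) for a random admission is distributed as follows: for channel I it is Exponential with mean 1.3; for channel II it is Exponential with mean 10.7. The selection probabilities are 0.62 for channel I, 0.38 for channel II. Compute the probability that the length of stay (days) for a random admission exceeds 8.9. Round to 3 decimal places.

0.166

Conditional on each channel, P(X > 8.9): I: 0.00106354; II: 0.435276.
By total probability, P(X > 8.9) = 0.62·0.00106354 + 0.38·0.435276 = 0.166064.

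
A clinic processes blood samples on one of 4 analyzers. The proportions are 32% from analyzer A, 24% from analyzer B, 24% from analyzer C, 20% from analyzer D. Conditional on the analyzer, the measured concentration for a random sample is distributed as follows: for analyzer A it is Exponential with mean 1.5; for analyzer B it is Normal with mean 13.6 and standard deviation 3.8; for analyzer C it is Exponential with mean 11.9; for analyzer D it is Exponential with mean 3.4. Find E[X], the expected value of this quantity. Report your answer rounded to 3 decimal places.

7.280

Component means — A: 1.5; B: 13.6; C: 11.9; D: 3.4.
E[X] = 0.32·1.5 + 0.24·13.6 + 0.24·11.9 + 0.2·3.4 = 7.28.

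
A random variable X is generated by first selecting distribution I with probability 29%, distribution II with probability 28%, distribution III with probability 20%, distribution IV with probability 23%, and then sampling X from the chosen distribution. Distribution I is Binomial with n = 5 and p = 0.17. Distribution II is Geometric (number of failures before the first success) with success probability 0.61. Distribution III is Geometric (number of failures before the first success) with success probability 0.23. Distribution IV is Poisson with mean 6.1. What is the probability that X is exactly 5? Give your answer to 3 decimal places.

0.050

Conditional on each component, P(X = 5): I: 0.000141986; II: 0.00550368; III: 0.062256; IV: 0.15786.
By total probability, P(X = 5) = 0.29·0.000141986 + 0.28·0.00550368 + 0.2·0.062256 + 0.23·0.15786 = 0.0503412.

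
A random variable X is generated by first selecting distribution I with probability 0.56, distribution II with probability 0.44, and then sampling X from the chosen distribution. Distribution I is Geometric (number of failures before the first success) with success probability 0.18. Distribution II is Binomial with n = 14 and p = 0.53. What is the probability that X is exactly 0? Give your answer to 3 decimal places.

Conditional on each component, P(X = 0): I: 0.18; II: 2.56667e-05.
By total probability, P(X = 0) = 0.56·0.18 + 0.44·2.56667e-05 = 0.100811.

0.101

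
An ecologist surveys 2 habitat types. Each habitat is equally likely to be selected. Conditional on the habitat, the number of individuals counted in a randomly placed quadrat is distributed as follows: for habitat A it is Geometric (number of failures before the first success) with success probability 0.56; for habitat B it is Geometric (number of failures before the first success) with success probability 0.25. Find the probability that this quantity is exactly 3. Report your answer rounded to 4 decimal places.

Conditional on each habitat, P(X = 3): A: 0.047703; B: 0.105469.
By total probability, P(X = 3) = 0.5·0.047703 + 0.5·0.105469 = 0.0765859.

0.0766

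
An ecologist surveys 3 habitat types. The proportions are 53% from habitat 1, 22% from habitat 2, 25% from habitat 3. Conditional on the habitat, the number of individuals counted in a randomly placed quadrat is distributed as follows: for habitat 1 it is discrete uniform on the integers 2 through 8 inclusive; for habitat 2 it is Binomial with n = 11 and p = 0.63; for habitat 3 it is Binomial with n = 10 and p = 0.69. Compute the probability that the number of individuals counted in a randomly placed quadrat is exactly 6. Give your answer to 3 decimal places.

Conditional on each habitat, P(X = 6): 1: 0.142857; 2: 0.200306; 3: 0.209296.
By total probability, P(X = 6) = 0.53·0.142857 + 0.22·0.200306 + 0.25·0.209296 = 0.172106.

0.172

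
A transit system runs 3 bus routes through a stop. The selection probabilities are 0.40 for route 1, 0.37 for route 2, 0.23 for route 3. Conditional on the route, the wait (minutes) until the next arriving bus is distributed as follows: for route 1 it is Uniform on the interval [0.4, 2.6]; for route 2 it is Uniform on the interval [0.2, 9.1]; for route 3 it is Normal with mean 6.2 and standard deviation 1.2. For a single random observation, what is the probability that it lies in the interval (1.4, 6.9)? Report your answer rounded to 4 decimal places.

0.6125

Conditional on each route, P(1.4 < X < 6.9): 1: 0.545455; 2: 0.617978; 3: 0.720134.
By total probability, P(1.4 < X < 6.9) = 0.4·0.545455 + 0.37·0.617978 + 0.23·0.720134 = 0.612464.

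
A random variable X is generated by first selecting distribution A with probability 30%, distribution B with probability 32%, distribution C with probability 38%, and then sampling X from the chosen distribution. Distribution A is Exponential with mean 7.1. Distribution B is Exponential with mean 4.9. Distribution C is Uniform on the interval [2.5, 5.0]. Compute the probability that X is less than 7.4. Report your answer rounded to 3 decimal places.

Conditional on each component, P(X < 7.4): A: 0.647341; B: 0.779135; C: 1.
By total probability, P(X < 7.4) = 0.3·0.647341 + 0.32·0.779135 + 0.38·1 = 0.823526.

0.824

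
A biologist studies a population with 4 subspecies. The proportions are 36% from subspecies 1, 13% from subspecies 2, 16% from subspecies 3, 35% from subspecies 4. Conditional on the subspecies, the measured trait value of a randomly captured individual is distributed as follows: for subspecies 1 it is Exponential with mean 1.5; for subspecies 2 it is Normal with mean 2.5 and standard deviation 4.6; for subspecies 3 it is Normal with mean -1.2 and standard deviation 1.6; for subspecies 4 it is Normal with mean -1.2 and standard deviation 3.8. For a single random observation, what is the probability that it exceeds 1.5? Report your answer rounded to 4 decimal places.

0.2995

Conditional on each subspecies, P(X > 1.5): 1: 0.367879; 2: 0.586048; 3: 0.0457536; 4: 0.238689.
By total probability, P(X > 1.5) = 0.36·0.367879 + 0.13·0.586048 + 0.16·0.0457536 + 0.35·0.238689 = 0.299485.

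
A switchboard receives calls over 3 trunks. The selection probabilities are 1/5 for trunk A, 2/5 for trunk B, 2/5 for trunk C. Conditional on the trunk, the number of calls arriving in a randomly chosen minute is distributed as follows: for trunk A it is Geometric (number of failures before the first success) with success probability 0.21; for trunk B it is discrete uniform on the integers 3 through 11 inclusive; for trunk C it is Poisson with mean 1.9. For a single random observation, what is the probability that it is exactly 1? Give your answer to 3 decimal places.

0.147

Conditional on each trunk, P(X = 1): A: 0.1659; B: 0; C: 0.28418.
By total probability, P(X = 1) = 0.2·0.1659 + 0.4·0 + 0.4·0.28418 = 0.146852.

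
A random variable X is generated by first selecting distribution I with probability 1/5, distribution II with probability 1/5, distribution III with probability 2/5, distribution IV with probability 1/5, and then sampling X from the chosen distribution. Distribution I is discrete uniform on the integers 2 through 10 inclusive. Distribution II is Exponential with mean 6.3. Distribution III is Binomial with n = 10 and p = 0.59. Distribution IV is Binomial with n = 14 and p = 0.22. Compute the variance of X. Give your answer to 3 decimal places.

Per component, I: μ=6, E[X²]=42.6667; II: μ=6.3, E[X²]=79.38; III: μ=5.9, E[X²]=37.229; IV: μ=3.08, E[X²]=11.8888.
E[X] = 0.2·6 + 0.2·6.3 + 0.4·5.9 + 0.2·3.08 = 5.436.
E[X²] = 0.2·42.6667 + 0.2·79.38 + 0.4·37.229 + 0.2·11.8888 = 41.6787.
Var(X) = E[X²] − (E[X])² = 41.6787 − 29.5501 = 12.1286.

12.129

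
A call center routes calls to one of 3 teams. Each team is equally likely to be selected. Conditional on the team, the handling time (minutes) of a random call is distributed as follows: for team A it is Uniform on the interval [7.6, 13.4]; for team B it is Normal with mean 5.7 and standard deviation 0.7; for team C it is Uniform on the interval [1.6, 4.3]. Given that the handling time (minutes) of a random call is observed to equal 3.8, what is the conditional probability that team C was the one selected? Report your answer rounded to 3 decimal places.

Likelihoods f(3.8 | ·): A: 0; B: 0.0143223; C: 0.37037.
Posterior ∝ prior × likelihood. Numerator for C: 0.333333·0.37037 = 0.123457.
Normalizing constant: 0.333333·0 + 0.333333·0.0143223 + 0.333333·0.37037 = 0.128231.
P(C | observation) = 0.123457 / 0.128231 = 0.962769.

0.963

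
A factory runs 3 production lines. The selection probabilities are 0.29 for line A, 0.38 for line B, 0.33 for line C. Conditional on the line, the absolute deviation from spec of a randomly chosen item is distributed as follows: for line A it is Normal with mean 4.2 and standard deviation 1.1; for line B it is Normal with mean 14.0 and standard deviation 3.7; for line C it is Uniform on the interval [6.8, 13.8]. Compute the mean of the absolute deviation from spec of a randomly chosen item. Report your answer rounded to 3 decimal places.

9.937

Component means — A: 4.2; B: 14; C: 10.3.
E[X] = 0.29·4.2 + 0.38·14 + 0.33·10.3 = 9.937.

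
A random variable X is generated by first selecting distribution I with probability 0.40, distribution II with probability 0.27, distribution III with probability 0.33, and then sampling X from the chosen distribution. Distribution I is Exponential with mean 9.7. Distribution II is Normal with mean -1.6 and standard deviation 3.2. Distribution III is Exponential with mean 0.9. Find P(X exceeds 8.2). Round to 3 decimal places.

0.172

Conditional on each component, P(X > 8.2): I: 0.429402; II: 0.00109748; III: 0.000110432.
By total probability, P(X > 8.2) = 0.4·0.429402 + 0.27·0.00109748 + 0.33·0.000110432 = 0.172094.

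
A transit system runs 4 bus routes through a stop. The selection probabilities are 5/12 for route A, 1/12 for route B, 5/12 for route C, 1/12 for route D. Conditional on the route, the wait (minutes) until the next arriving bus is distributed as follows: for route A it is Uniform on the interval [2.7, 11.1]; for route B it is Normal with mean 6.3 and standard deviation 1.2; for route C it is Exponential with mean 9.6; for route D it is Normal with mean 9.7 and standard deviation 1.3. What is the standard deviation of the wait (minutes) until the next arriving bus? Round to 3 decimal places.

Per component, A: μ=6.9, E[X²]=53.49; B: μ=6.3, E[X²]=41.13; C: μ=9.6, E[X²]=184.32; D: μ=9.7, E[X²]=95.78.
E[X] = 0.416667·6.9 + 0.0833333·6.3 + 0.416667·9.6 + 0.0833333·9.7 = 8.20833.
E[X²] = 0.416667·53.49 + 0.0833333·41.13 + 0.416667·184.32 + 0.0833333·95.78 = 110.497.
Var(X) = E[X²] − (E[X])² = 110.497 − 67.3767 = 43.1199.
SD(X) = √43.1199 = 6.56658.

6.567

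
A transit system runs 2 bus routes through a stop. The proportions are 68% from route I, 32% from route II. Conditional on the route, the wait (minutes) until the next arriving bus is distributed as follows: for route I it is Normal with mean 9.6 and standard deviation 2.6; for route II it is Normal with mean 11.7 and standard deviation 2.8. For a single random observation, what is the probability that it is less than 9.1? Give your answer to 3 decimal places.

Conditional on each route, P(X < 9.1): I: 0.423751; II: 0.176556.
By total probability, P(X < 9.1) = 0.68·0.423751 + 0.32·0.176556 = 0.344648.

0.345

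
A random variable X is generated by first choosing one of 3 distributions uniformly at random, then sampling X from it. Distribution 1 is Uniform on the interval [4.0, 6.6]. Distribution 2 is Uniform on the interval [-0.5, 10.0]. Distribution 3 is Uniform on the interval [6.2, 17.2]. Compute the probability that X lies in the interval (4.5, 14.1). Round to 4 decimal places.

0.6832

Conditional on each component, P(4.5 < X < 14.1): 1: 0.807692; 2: 0.52381; 3: 0.718182.
By total probability, P(4.5 < X < 14.1) = 0.333333·0.807692 + 0.333333·0.52381 + 0.333333·0.718182 = 0.683228.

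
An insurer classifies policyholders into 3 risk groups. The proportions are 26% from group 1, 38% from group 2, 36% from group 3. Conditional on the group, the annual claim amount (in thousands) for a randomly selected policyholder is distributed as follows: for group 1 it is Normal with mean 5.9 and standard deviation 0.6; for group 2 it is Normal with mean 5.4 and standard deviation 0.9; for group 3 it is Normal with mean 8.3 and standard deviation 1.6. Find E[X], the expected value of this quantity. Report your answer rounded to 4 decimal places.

6.5740

Component means — 1: 5.9; 2: 5.4; 3: 8.3.
E[X] = 0.26·5.9 + 0.38·5.4 + 0.36·8.3 = 6.574.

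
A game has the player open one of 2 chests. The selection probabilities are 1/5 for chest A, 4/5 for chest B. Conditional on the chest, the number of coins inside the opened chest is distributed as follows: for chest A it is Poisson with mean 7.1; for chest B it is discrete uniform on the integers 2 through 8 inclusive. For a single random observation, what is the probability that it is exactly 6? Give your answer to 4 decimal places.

0.1436

Conditional on each chest, P(X = 6): A: 0.1468; B: 0.142857.
By total probability, P(X = 6) = 0.2·0.1468 + 0.8·0.142857 = 0.143646.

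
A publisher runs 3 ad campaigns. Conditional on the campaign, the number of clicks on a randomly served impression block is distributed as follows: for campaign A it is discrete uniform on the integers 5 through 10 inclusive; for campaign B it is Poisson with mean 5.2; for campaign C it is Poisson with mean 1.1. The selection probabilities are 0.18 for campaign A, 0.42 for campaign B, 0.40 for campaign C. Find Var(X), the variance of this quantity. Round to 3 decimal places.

9.322

Per component, A: μ=7.5, E[X²]=59.1667; B: μ=5.2, E[X²]=32.24; C: μ=1.1, E[X²]=2.31.
E[X] = 0.18·7.5 + 0.42·5.2 + 0.4·1.1 = 3.974.
E[X²] = 0.18·59.1667 + 0.42·32.24 + 0.4·2.31 = 25.1148.
Var(X) = E[X²] − (E[X])² = 25.1148 − 15.7927 = 9.32212.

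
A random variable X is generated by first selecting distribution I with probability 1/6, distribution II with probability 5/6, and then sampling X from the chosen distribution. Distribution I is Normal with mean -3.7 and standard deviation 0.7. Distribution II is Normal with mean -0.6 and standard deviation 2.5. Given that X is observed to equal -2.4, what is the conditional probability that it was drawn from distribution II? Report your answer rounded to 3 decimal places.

Likelihoods f(-2.4 | ·): I: 0.101596; II: 0.123141.
Posterior ∝ prior × likelihood. Numerator for II: 0.833333·0.123141 = 0.102617.
Normalizing constant: 0.166667·0.101596 + 0.833333·0.123141 = 0.11955.
P(II | observation) = 0.102617 / 0.11955 = 0.858363.

0.858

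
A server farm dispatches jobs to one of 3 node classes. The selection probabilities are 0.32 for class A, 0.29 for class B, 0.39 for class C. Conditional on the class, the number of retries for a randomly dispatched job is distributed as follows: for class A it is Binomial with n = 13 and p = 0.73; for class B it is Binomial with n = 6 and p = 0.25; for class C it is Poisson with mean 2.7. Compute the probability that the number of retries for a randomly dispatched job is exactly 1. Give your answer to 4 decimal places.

0.1740

Conditional on each class, P(X = 1): A: 1.4244e-06; B: 0.355957; C: 0.181455.
By total probability, P(X = 1) = 0.32·1.4244e-06 + 0.29·0.355957 + 0.39·0.181455 = 0.173995.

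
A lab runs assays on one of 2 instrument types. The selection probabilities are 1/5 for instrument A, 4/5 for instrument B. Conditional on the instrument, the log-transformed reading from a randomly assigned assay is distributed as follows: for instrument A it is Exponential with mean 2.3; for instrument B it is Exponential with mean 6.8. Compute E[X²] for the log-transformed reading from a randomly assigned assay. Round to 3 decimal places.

76.100

For each component E[X²] = Var + (mean)², giving A: 10.58; B: 92.48.
Overall E[X²] = 0.2·10.58 + 0.8·92.48 = 76.1.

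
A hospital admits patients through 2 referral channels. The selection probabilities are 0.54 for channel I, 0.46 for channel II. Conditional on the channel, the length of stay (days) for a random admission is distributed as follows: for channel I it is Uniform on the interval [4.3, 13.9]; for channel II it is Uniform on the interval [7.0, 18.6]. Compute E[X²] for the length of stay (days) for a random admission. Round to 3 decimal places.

For each component E[X²] = Var + (mean)², giving I: 90.49; II: 175.053.
Overall E[X²] = 0.54·90.49 + 0.46·175.053 = 129.389.

129.389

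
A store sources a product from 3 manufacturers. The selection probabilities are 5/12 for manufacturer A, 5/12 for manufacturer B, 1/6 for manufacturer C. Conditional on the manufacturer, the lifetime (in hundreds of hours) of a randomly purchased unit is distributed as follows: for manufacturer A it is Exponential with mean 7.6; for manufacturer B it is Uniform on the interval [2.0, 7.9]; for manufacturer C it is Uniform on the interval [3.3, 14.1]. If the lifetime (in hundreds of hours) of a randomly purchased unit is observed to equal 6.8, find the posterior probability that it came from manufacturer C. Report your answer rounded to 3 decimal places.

0.142

Likelihoods f(6.8 | ·): A: 0.0537783; B: 0.169492; C: 0.0925926.
Posterior ∝ prior × likelihood. Numerator for C: 0.166667·0.0925926 = 0.0154321.
Normalizing constant: 0.416667·0.0537783 + 0.416667·0.169492 + 0.166667·0.0925926 = 0.108461.
P(C | observation) = 0.0154321 / 0.108461 = 0.142282.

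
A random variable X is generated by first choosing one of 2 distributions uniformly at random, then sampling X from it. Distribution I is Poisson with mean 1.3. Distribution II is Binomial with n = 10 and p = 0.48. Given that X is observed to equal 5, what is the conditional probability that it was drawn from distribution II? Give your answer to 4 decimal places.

Likelihoods P(X=5 | ·): I: 0.00843243; II: 0.244131.
Posterior ∝ prior × likelihood. Numerator for II: 0.5·0.244131 = 0.122066.
Normalizing constant: 0.5·0.00843243 + 0.5·0.244131 = 0.126282.
P(II | observation) = 0.122066 / 0.126282 = 0.966613.

0.9666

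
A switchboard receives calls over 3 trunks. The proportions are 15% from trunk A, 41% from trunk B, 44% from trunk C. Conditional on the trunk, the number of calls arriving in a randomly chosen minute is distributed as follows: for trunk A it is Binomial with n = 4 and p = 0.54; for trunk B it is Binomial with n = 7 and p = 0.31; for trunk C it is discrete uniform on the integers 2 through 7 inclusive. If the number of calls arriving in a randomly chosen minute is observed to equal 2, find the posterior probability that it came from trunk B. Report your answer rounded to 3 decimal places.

0.501

Likelihoods P(X=2 | ·): A: 0.370215; B: 0.315637; C: 0.166667.
Posterior ∝ prior × likelihood. Numerator for B: 0.41·0.315637 = 0.129411.
Normalizing constant: 0.15·0.370215 + 0.41·0.315637 + 0.44·0.166667 = 0.258277.
P(B | observation) = 0.129411 / 0.258277 = 0.501056.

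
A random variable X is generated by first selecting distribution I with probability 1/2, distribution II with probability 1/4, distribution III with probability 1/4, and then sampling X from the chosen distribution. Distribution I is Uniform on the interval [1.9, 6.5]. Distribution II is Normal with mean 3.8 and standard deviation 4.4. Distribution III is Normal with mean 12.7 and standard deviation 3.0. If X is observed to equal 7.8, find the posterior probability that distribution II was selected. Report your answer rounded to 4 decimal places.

0.6313

Likelihoods f(7.8 | ·): I: 0; II: 0.0599787; III: 0.0350339.
Posterior ∝ prior × likelihood. Numerator for II: 0.25·0.0599787 = 0.0149947.
Normalizing constant: 0.5·0 + 0.25·0.0599787 + 0.25·0.0350339 = 0.0237531.
P(II | observation) = 0.0149947 / 0.0237531 = 0.631271.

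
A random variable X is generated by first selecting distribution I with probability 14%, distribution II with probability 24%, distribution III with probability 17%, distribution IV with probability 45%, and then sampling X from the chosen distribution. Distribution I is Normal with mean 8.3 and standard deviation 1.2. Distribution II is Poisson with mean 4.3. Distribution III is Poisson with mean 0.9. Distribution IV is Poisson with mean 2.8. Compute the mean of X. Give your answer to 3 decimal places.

Component means — I: 8.3; II: 4.3; III: 0.9; IV: 2.8.
E[X] = 0.14·8.3 + 0.24·4.3 + 0.17·0.9 + 0.45·2.8 = 3.607.

3.607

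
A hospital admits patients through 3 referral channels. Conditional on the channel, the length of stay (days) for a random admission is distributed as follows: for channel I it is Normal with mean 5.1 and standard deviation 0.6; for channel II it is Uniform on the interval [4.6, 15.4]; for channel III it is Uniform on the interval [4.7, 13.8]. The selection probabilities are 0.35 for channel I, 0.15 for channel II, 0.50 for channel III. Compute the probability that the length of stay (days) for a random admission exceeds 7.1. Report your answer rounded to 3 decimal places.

Conditional on each channel, P(X > 7.1): I: 0.00042906; II: 0.768519; III: 0.736264.
By total probability, P(X > 7.1) = 0.35·0.00042906 + 0.15·0.768519 + 0.5·0.736264 = 0.48356.

0.484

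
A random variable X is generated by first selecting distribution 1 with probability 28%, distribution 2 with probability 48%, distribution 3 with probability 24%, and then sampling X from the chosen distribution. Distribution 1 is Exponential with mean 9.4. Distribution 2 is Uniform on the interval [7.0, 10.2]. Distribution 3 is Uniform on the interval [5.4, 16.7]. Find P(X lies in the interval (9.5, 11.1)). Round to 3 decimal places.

0.155

Conditional on each component, P(9.5 < X < 11.1): 1: 0.0569692; 2: 0.21875; 3: 0.141593.
By total probability, P(9.5 < X < 11.1) = 0.28·0.0569692 + 0.48·0.21875 + 0.24·0.141593 = 0.154934.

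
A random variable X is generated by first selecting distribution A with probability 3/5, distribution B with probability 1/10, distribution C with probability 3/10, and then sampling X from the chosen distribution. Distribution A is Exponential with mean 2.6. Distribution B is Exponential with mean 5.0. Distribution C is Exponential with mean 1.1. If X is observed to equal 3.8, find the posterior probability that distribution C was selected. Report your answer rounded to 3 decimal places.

0.121

Likelihoods f(3.8 | ·): A: 0.0891843; B: 0.0935333; C: 0.0287288.
Posterior ∝ prior × likelihood. Numerator for C: 0.3·0.0287288 = 0.00861864.
Normalizing constant: 0.6·0.0891843 + 0.1·0.0935333 + 0.3·0.0287288 = 0.0714826.
P(C | observation) = 0.00861864 / 0.0714826 = 0.12057.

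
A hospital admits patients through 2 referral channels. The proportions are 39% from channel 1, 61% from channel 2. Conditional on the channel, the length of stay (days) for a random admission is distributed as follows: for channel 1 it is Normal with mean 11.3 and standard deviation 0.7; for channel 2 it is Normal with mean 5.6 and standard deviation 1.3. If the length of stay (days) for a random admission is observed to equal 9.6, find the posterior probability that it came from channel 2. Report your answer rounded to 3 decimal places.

Likelihoods f(9.6 | ·): 1: 0.0298598; 2: 0.00269858.
Posterior ∝ prior × likelihood. Numerator for 2: 0.61·0.00269858 = 0.00164613.
Normalizing constant: 0.39·0.0298598 + 0.61·0.00269858 = 0.0132914.
P(2 | observation) = 0.00164613 / 0.0132914 = 0.123849.

0.124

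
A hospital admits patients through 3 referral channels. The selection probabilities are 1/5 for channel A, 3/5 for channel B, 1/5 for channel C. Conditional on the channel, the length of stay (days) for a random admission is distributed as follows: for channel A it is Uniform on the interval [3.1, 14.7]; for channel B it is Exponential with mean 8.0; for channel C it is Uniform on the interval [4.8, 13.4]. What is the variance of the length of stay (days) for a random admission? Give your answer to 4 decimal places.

42.1193

Per component, A: μ=8.9, E[X²]=90.4233; B: μ=8, E[X²]=128; C: μ=9.1, E[X²]=88.9733.
E[X] = 0.2·8.9 + 0.6·8 + 0.2·9.1 = 8.4.
E[X²] = 0.2·90.4233 + 0.6·128 + 0.2·88.9733 = 112.679.
Var(X) = E[X²] − (E[X])² = 112.679 − 70.56 = 42.1193.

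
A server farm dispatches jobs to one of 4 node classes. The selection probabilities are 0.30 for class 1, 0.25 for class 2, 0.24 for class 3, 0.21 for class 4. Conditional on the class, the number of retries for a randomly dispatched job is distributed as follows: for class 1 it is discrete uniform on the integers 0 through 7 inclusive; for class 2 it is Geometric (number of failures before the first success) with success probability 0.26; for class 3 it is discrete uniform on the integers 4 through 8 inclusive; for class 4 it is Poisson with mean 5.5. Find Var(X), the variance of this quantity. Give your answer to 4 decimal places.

Per component, 1: μ=3.5, E[X²]=17.5; 2: μ=2.84615, E[X²]=19.0473; 3: μ=6, E[X²]=38; 4: μ=5.5, E[X²]=35.75.
E[X] = 0.3·3.5 + 0.25·2.84615 + 0.24·6 + 0.21·5.5 = 4.35654.
E[X²] = 0.3·17.5 + 0.25·19.0473 + 0.24·38 + 0.21·35.75 = 26.6393.
Var(X) = E[X²] − (E[X])² = 26.6393 − 18.9794 = 7.65991.

7.6599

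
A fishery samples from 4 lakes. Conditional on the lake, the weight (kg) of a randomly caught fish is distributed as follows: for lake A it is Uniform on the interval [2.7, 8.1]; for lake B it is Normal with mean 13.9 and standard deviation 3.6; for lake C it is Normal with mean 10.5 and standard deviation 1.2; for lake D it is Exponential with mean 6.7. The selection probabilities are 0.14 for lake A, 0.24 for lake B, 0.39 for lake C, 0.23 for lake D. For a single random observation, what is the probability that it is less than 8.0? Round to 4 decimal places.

0.3171

Conditional on each lake, P(X < 8.0): A: 0.981481; B: 0.0506182; C: 0.0186104; D: 0.697002.
By total probability, P(X < 8.0) = 0.14·0.981481 + 0.24·0.0506182 + 0.39·0.0186104 + 0.23·0.697002 = 0.317124.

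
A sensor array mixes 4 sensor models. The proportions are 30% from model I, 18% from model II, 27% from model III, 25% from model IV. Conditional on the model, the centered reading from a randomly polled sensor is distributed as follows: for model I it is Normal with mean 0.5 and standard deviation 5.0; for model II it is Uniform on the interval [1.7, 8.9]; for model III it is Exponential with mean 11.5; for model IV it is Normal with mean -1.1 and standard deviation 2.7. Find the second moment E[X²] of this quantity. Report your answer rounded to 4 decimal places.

86.9488

For each component E[X²] = Var + (mean)², giving I: 25.25; II: 32.41; III: 264.5; IV: 8.5.
Overall E[X²] = 0.3·25.25 + 0.18·32.41 + 0.27·264.5 + 0.25·8.5 = 86.9488.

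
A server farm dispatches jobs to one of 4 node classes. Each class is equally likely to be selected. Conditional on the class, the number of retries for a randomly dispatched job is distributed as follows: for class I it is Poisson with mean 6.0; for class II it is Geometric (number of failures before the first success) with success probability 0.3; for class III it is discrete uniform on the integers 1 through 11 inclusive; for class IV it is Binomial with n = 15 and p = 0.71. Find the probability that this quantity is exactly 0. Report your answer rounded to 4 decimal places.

Conditional on each class, P(X = 0): I: 0.00247875; II: 0.3; III: 0; IV: 8.62919e-09.
By total probability, P(X = 0) = 0.25·0.00247875 + 0.25·0.3 + 0.25·0 + 0.25·8.62919e-09 = 0.0756197.

0.0756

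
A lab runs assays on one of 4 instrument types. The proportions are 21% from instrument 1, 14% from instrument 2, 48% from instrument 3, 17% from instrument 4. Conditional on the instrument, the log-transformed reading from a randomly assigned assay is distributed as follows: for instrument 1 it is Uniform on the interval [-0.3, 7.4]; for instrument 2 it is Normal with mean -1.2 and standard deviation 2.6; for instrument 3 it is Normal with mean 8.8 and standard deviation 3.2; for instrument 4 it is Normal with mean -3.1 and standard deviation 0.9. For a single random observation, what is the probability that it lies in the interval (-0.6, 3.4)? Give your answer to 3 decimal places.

0.174

Conditional on each instrument, P(-0.6 < X < 3.4): 1: 0.480519; 2: 0.370319; 3: 0.0440993; 4: 0.0027366.
By total probability, P(-0.6 < X < 3.4) = 0.21·0.480519 + 0.14·0.370319 + 0.48·0.0440993 + 0.17·0.0027366 = 0.174387.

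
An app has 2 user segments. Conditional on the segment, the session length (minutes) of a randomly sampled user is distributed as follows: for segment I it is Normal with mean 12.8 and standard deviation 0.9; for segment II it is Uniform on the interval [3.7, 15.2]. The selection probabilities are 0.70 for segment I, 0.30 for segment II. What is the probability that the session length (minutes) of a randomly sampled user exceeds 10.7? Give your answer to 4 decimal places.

Conditional on each segment, P(X > 10.7): I: 0.990185; II: 0.391304.
By total probability, P(X > 10.7) = 0.7·0.990185 + 0.3·0.391304 = 0.810521.

0.8105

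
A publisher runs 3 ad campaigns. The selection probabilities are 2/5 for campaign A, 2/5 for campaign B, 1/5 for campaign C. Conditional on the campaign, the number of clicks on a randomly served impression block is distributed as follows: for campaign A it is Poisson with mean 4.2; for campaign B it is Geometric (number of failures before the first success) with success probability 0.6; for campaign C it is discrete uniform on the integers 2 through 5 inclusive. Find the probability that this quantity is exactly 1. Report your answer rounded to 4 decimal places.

0.1212

Conditional on each campaign, P(X = 1): A: 0.0629814; B: 0.24; C: 0.
By total probability, P(X = 1) = 0.4·0.0629814 + 0.4·0.24 + 0.2·0 = 0.121193.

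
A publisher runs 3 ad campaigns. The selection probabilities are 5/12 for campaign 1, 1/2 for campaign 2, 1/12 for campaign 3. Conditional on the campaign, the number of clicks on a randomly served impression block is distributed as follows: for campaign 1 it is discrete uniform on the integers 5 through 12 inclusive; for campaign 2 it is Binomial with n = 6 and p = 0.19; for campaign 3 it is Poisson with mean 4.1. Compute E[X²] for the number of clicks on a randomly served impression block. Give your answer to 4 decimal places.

For each component E[X²] = Var + (mean)², giving 1: 77.5; 2: 2.223; 3: 20.91.
Overall E[X²] = 0.416667·77.5 + 0.5·2.223 + 0.0833333·20.91 = 35.1457.

35.1457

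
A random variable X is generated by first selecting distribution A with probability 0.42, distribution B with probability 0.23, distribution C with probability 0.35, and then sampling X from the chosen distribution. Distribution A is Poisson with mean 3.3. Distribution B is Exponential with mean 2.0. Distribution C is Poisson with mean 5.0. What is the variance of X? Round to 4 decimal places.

Per component, A: μ=3.3, E[X²]=14.19; B: μ=2, E[X²]=8; C: μ=5, E[X²]=30.
E[X] = 0.42·3.3 + 0.23·2 + 0.35·5 = 3.596.
E[X²] = 0.42·14.19 + 0.23·8 + 0.35·30 = 18.2998.
Var(X) = E[X²] − (E[X])² = 18.2998 − 12.9312 = 5.36858.

5.3686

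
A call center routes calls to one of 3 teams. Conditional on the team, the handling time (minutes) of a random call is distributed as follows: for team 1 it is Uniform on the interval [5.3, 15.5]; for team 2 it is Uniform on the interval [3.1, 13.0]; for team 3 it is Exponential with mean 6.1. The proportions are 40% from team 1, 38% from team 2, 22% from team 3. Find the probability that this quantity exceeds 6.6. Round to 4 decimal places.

Conditional on each team, P(X > 6.6): 1: 0.872549; 2: 0.646465; 3: 0.338928.
By total probability, P(X > 6.6) = 0.4·0.872549 + 0.38·0.646465 + 0.22·0.338928 = 0.66924.

0.6692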